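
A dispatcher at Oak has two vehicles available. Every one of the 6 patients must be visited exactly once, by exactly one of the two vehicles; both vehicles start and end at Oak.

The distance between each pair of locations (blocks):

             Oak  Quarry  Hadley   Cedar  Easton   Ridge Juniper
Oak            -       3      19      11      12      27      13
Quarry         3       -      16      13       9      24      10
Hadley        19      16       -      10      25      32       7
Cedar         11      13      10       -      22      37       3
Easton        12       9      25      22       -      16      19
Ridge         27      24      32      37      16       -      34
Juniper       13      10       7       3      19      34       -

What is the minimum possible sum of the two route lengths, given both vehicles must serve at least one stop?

There are 2^5 − 1 = 31 ways to divide the 6 stops into two non-empty groups. For each, the best each vehicle can do is its own shortest tour through its group:
  {Quarry} + {Hadley, Cedar, Easton, Ridge, Juniper}: 6 + 81 = 87
  {Hadley} + {Quarry, Cedar, Easton, Ridge, Juniper}: 38 + 76 = 114
  {Quarry, Hadley} + {Cedar, Easton, Ridge, Juniper}: 38 + 76 = 114
  {Cedar} + {Quarry, Hadley, Easton, Ridge, Juniper}: 22 + 80 = 102
  {Quarry, Cedar} + {Hadley, Easton, Ridge, Juniper}: 27 + 80 = 107
  {Hadley, Cedar} + {Quarry, Easton, Ridge, Juniper}: 40 + 75 = 115
  … (31 splits in total)
Best: vehicle 1 Oak → Quarry → Oak = 6; vehicle 2 Oak → Cedar → Juniper → Hadley → Ridge → Easton → Oak = 81; combined 87.

Minimum combined distance: 87 blocks.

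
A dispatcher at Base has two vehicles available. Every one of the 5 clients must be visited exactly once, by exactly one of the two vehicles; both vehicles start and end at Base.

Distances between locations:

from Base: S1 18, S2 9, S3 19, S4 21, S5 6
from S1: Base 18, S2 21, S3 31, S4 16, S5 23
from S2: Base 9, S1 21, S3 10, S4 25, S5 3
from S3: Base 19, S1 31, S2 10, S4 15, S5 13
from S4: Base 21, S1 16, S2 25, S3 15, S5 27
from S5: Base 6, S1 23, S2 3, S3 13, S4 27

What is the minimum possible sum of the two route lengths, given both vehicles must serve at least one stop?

80 — the smallest possible combined total.

Try each way of splitting the stops between the two vehicles (each non-empty) and, for each split, find the best tour for each vehicle:
  {S1} + {S2, S3, S4, S5}: 36 + 55 = 91
  {S2} + {S1, S3, S4, S5}: 18 + 68 = 86
  {S1, S2} + {S3, S4, S5}: 48 + 55 = 103
  {S3} + {S1, S2, S4, S5}: 38 + 67 = 105
  {S1, S3} + {S2, S4, S5}: 68 + 55 = 123
  {S2, S3} + {S1, S4, S5}: 38 + 66 = 104
  … (15 splits in total)
  {S1, S2, S3, S4} + {S5}: 68 + 12 = 80  ← best
Best: vehicle 1 Base → S1 → S4 → S3 → S2 → Base = 68; vehicle 2 Base → S5 → Base = 12; combined 80.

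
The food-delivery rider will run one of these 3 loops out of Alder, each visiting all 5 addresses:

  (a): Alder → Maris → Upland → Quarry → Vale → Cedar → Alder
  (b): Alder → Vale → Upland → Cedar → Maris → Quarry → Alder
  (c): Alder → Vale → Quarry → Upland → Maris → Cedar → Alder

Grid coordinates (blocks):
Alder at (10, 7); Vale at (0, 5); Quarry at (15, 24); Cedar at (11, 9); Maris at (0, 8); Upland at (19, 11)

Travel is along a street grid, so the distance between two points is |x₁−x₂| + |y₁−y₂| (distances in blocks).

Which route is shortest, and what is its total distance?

(a): 11 + 22 + 17 + 34 + 15 + 3 = 102
(b): 12 + 25 + 10 + 12 + 31 + 22 = 112
(c): 12 + 34 + 17 + 22 + 12 + 3 = 100

Shortest is (c), total 100 blocks.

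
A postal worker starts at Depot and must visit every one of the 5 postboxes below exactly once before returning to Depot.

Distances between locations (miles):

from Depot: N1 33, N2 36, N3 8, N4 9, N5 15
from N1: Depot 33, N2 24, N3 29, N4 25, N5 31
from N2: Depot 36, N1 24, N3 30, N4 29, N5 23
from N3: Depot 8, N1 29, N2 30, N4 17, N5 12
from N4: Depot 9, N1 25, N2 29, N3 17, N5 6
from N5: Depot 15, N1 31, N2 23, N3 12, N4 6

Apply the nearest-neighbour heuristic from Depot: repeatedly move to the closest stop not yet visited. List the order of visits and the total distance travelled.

Total distance 111 miles via the nearest-neighbour route Depot → N3 → N5 → N4 → N1 → N2 → Depot.

From Depot: distances to unvisited — N3=8, N4=9, N5=15, N1=33, N2=36. Nearest is N3 (8).
From N3: distances to unvisited — N5=12, N4=17, N1=29, N2=30. Nearest is N5 (12).
From N5: distances to unvisited — N4=6, N2=23, N1=31. Nearest is N4 (6).
From N4: distances to unvisited — N1=25, N2=29. Nearest is N1 (25).
From N1: distances to unvisited — N2=24. Nearest is N2 (24).
Return N2→Depot: 36.
Total = 8 + 12 + 6 + 25 + 24 + 36 = 111.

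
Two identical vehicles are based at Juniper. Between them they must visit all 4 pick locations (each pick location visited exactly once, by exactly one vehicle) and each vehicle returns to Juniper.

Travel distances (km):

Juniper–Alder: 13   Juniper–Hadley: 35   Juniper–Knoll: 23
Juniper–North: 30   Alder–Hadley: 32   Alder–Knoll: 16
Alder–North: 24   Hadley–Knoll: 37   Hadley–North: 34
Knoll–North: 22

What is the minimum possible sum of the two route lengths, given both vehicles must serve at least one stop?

Try each way of splitting the stops between the two vehicles (each non-empty) and, for each split, find the best tour for each vehicle:
  {Alder} + {Hadley, Knoll, North}: 26 + 114 = 140
  {Hadley} + {Alder, Knoll, North}: 70 + 81 = 151
  {Alder, Hadley} + {Knoll, North}: 80 + 75 = 155
  {Knoll} + {Alder, Hadley, North}: 46 + 106 = 152
  {Alder, Knoll} + {Hadley, North}: 52 + 99 = 151
  {Hadley, Knoll} + {Alder, North}: 95 + 67 = 162
  … (7 splits in total)
Best: vehicle 1 Juniper → Alder → Juniper = 26; vehicle 2 Juniper → Hadley → North → Knoll → Juniper = 114; combined 140.

Minimum combined distance: 140 km.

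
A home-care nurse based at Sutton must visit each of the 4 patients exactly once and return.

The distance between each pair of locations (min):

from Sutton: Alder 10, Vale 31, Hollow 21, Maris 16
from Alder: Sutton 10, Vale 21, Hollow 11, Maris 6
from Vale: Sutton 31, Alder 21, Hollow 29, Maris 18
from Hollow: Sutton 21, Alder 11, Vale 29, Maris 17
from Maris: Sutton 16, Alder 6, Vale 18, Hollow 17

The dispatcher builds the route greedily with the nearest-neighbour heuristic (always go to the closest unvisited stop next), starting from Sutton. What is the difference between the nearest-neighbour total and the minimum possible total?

The nearest-neighbour route is 9 min longer than optimal.

From Sutton: Alder=10, Maris=16, Hollow=21, Vale=31 → choose Alder (10).
From Alder: Maris=6, Hollow=11, Vale=21 → choose Maris (6).
From Maris: Hollow=17, Vale=18 → choose Hollow (17).
From Hollow: Vale=29 → choose Vale (29).
NN route Sutton → Alder → Maris → Hollow → Vale → Sutton costs 93.
Optimal: Sutton → Alder → Hollow → Vale → Maris → Sutton costs 84 (by enumerating all 12 distinct tours).
Excess = 93 − 84 = 9.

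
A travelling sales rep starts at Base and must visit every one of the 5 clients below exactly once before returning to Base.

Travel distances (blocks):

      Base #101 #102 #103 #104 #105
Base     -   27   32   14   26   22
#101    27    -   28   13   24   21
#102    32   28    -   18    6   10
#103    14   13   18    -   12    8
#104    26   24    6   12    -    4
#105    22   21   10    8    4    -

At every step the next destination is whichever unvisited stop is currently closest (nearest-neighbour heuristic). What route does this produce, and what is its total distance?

From Base: distances to unvisited — #103=14, #105=22, #104=26, #101=27, #102=32. Nearest is #103 (14).
From #103: distances to unvisited — #105=8, #104=12, #101=13, #102=18. Nearest is #105 (8).
From #105: distances to unvisited — #104=4, #102=10, #101=21. Nearest is #104 (4).
From #104: distances to unvisited — #102=6, #101=24. Nearest is #102 (6).
From #102: distances to unvisited — #101=28. Nearest is #101 (28).
Return #101→Base: 27.
Total = 14 + 8 + 4 + 6 + 28 + 27 = 87.

Nearest-neighbour total = 87 blocks; route Base → #103 → #105 → #104 → #102 → #101 → Base.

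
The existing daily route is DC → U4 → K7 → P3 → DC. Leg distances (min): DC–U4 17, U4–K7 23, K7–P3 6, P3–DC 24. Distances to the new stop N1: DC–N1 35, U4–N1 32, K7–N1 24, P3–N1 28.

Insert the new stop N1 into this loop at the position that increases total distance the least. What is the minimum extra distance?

Insertion cost between consecutive stops i–j is d(i,N1) + d(N1,j) − d(i,j):
  between DC and U4: 35 + 32 − 17 = 50
  between U4 and K7: 32 + 24 − 23 = 33
  between K7 and P3: 24 + 28 − 6 = 46
  between P3 and DC: 28 + 35 − 24 = 39
Cheapest insertion is between U4 and K7, adding 33.
New total = 70 + 33 = 103.

+33 min — insert N1 between U4 and K7.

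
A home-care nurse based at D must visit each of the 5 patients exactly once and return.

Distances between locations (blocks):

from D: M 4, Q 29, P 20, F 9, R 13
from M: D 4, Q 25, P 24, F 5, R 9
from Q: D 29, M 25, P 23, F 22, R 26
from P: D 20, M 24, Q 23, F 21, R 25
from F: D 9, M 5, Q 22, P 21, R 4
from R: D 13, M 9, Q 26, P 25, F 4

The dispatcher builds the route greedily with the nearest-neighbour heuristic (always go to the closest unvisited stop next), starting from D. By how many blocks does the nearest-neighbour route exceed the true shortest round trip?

From D: M=4, F=9, R=13, P=20, Q=29 → choose M (4).
From M: F=5, R=9, P=24, Q=25 → choose F (5).
From F: R=4, P=21, Q=22 → choose R (4).
From R: P=25, Q=26 → choose P (25).
From P: Q=23 → choose Q (23).
NN route D → M → F → R → P → Q → D costs 90.
Optimal: D → M → F → R → Q → P → D costs 82 (by enumerating all 60 distinct tours).
Excess = 90 − 82 = 8.

Excess over optimum: 8 blocks.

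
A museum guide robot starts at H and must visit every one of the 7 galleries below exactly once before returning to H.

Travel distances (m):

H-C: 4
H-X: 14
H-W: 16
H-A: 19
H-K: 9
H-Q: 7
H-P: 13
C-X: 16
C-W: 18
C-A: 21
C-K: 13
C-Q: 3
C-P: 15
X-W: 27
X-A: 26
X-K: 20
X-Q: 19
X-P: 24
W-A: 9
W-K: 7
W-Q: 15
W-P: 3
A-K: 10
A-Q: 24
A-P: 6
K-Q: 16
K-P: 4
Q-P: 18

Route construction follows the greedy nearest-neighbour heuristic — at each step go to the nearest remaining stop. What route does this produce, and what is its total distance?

H → [C:4 / Q:7 / K:9 / P:13 / X:14 / W:16 / A:19] → C (4)
C → [Q:3 / K:13 / P:15 / X:16 / W:18 / A:21] → Q (3)
Q → [W:15 / K:16 / P:18 / X:19 / A:24] → W (15)
W → [P:3 / K:7 / A:9 / X:27] → P (3)
P → [K:4 / A:6 / X:24] → K (4)
K → [A:10 / X:20] → A (10)
A → [X:26] → X (26)
Return X→H: 14.
Total = 4 + 3 + 15 + 3 + 4 + 10 + 26 + 14 = 79.

Total distance 79 m via the nearest-neighbour route H → C → Q → W → P → K → A → X → H.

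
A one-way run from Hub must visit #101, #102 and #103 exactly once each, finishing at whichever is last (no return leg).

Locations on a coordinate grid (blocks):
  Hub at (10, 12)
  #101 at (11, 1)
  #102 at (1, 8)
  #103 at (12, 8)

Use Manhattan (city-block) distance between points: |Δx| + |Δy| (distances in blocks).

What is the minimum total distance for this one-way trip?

There are 3! = 6 possible orderings.
Hub - #101 - #102 - #103: 12+17+11 = 40
Hub - #101 - #103 - #102: 12+8+11 = 31
Hub - #102 - #101 - #103: 13+17+8 = 38
Hub - #102 - #103 - #101: 13+11+8 = 32
Hub - #103 - #101 - #102: 6+8+17 = 31
Hub - #103 - #102 - #101: 6+11+17 = 34
The minimum is 31.
One shortest path: Hub → #101 → #103 → #102.

Shortest open route: 31 blocks.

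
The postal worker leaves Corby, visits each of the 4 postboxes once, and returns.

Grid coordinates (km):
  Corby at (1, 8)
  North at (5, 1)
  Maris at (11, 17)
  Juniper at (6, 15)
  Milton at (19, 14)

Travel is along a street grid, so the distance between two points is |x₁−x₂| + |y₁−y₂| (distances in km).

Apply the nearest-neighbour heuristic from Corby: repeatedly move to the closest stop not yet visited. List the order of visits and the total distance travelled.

From Corby: distances to unvisited — North=11, Juniper=12, Maris=19, Milton=24. Nearest is North (11).
From North: distances to unvisited — Juniper=15, Maris=22, Milton=27. Nearest is Juniper (15).
From Juniper: distances to unvisited — Maris=7, Milton=14. Nearest is Maris (7).
From Maris: distances to unvisited — Milton=11. Nearest is Milton (11).
Return Milton→Corby: 24.
Total = 11 + 15 + 7 + 11 + 24 = 68.

Nearest-neighbour total = 68 km; route Corby → North → Juniper → Maris → Milton → Corby.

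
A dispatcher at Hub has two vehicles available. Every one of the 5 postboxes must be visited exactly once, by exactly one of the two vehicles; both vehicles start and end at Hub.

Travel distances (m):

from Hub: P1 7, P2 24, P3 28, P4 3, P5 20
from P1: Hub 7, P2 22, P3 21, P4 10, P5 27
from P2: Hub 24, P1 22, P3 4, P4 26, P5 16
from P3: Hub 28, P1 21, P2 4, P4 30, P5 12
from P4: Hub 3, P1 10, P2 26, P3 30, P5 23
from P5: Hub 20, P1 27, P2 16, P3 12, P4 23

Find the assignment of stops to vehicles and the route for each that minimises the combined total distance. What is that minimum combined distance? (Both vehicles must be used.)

71 m — the smallest possible combined total.

Check every non-empty split of the stops between the two vehicles; for each half take its own optimal tour:
  {P1} + {P2, P3, P4, P5}: 14 + 65 = 79
  {P2} + {P1, P3, P4, P5}: 48 + 66 = 114
  {P1, P2} + {P3, P4, P5}: 53 + 65 = 118
  {P3} + {P1, P2, P4, P5}: 56 + 71 = 127
  {P1, P3} + {P2, P4, P5}: 56 + 65 = 121
  {P2, P3} + {P1, P4, P5}: 56 + 60 = 116
  … (15 splits in total)
  {P4} + {P1, P2, P3, P5}: 6 + 65 = 71  ← best
Best: vehicle 1 Hub → P4 → Hub = 6; vehicle 2 Hub → P1 → P2 → P3 → P5 → Hub = 65; combined 71.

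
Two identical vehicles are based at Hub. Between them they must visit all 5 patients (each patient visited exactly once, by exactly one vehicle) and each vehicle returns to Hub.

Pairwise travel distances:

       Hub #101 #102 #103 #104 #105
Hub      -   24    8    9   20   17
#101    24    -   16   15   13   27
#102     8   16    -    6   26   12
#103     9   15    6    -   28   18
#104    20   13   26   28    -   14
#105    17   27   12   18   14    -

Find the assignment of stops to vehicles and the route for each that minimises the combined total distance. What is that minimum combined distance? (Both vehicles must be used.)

Minimum combined distance: 84.

Try each way of splitting the stops between the two vehicles (each non-empty) and, for each split, find the best tour for each vehicle:
  {#101} + {#102, #103, #104, #105}: 48 + 61 = 109
  {#102} + {#101, #103, #104, #105}: 16 + 68 = 84
  {#101, #102} + {#103, #104, #105}: 48 + 61 = 109
  {#103} + {#101, #102, #104, #105}: 18 + 68 = 86
  {#101, #103} + {#102, #104, #105}: 48 + 54 = 102
  {#102, #103} + {#101, #104, #105}: 23 + 68 = 91
  … (15 splits in total)
Best: vehicle 1 Hub → #102 → Hub = 16; vehicle 2 Hub → #103 → #101 → #104 → #105 → Hub = 68; combined 84.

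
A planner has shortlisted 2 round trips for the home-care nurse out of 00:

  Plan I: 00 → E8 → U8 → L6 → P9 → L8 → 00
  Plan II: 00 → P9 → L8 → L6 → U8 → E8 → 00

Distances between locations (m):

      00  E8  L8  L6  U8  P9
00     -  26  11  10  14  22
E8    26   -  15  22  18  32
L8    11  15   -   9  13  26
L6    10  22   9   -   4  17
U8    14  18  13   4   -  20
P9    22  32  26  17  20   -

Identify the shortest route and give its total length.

Plan I: 26 + 18 + 4 + 17 + 26 + 11 = 102
Plan II: 22 + 26 + 9 + 4 + 18 + 26 = 105

Shortest is Plan I, total 102 m.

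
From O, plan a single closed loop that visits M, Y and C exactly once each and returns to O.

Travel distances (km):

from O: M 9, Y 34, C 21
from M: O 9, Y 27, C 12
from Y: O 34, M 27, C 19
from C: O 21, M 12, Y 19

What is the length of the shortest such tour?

Shortest round trip = 74 km.

O → M → Y → C → O: 9+27+19+21 = 76
O → M → C → Y → O: 9+12+19+34 = 74
O → Y → M → C → O: 34+27+12+21 = 94
The minimum is 74.
One optimal route: O → M → C → Y → O (or its reverse).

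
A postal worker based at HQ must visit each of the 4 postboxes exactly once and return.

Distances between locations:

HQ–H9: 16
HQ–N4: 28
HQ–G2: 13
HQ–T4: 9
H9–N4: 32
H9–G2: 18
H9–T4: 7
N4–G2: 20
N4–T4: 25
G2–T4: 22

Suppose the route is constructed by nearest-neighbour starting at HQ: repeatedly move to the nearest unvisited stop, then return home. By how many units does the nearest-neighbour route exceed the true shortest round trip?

1 longer than the optimal tour.

From HQ: T4=9, G2=13, H9=16, N4=28 → choose T4 (9).
From T4: H9=7, G2=22, N4=25 → choose H9 (7).
From H9: G2=18, N4=32 → choose G2 (18).
From G2: N4=20 → choose N4 (20).
NN route HQ → T4 → H9 → G2 → N4 → HQ costs 82.
Optimal: HQ → H9 → T4 → N4 → G2 → HQ costs 81 (by enumerating all 12 distinct tours).
Excess = 82 − 81 = 1.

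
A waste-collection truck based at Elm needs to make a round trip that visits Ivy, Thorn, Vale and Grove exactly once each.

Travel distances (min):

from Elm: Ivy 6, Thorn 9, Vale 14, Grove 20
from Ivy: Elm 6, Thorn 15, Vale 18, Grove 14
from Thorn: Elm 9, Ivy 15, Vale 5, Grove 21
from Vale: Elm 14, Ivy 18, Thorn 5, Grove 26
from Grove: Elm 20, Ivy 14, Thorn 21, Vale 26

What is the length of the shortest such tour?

With 4 stops there are 4!/2 = 12 distinct round trips (a route and its reverse cost the same).
Elm→Ivy→Thorn→Vale→Grove→Elm: 6+15+5+26+20 = 72
Elm→Ivy→Thorn→Grove→Vale→Elm: 6+15+21+26+14 = 82
Elm→Ivy→Vale→Thorn→Grove→Elm: 6+18+5+21+20 = 70
Elm→Ivy→Vale→Grove→Thorn→Elm: 6+18+26+21+9 = 80
Elm→Ivy→Grove→Thorn→Vale→Elm: 6+14+21+5+14 = 60
Elm→Ivy→Grove→Vale→Thorn→Elm: 6+14+26+5+9 = 60
Elm→Thorn→Ivy→Vale→Grove→Elm: 9+15+18+26+20 = 88
Elm→Thorn→Ivy→Grove→Vale→Elm: 9+15+14+26+14 = 78
Elm→Thorn→Vale→Ivy→Grove→Elm: 9+5+18+14+20 = 66
Elm→Thorn→Grove→Ivy→Vale→Elm: 9+21+14+18+14 = 76
Elm→Vale→Ivy→Thorn→Grove→Elm: 14+18+15+21+20 = 88
Elm→Vale→Thorn→Ivy→Grove→Elm: 14+5+15+14+20 = 68
The minimum is 60.
One optimal route: Elm → Ivy → Grove → Thorn → Vale → Elm (or its reverse).

Shortest round trip = 60 min.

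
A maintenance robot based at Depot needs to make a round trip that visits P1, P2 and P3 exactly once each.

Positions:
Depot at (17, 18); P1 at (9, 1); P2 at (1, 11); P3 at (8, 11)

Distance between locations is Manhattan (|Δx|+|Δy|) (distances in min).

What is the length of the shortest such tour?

66 min — the shortest possible round trip.

With 3 stops there are 3!/2 = 3 distinct round trips (a route and its reverse cost the same).
Depot→P1→P2→P3→Depot: 25+18+7+16 = 66
Depot→P1→P3→P2→Depot: 25+11+7+23 = 66
Depot→P2→P1→P3→Depot: 23+18+11+16 = 68
The minimum is 66.
One optimal route: Depot → P1 → P2 → P3 → Depot (or its reverse).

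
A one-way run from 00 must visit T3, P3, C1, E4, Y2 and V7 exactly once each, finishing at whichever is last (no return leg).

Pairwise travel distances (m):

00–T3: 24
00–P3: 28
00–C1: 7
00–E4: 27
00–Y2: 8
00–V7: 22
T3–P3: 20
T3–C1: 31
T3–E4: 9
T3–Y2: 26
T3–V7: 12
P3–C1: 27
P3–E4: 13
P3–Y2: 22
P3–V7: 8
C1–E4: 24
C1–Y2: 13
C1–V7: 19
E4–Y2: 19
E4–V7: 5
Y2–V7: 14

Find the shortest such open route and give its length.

64 m — the minimum one-way total.

There are 6! = 720 possible orderings.
00 → T3 → P3 → C1 → E4 → Y2 → V7: 24+20+27+24+19+14 = 128
00 → T3 → P3 → C1 → E4 → V7 → Y2: 24+20+27+24+5+14 = 114
00 → T3 → P3 → C1 → Y2 → E4 → V7: 24+20+27+13+19+5 = 108
00 → T3 → P3 → C1 → Y2 → V7 → E4: 24+20+27+13+14+5 = 103
00 → T3 → P3 → C1 → V7 → E4 → Y2: 24+20+27+19+5+19 = 114
00 → T3 → P3 → C1 → V7 → Y2 → E4: 24+20+27+19+14+19 = 123
00 → T3 → P3 → E4 → C1 → Y2 → V7: 24+20+13+24+13+14 = 108
00 → T3 → P3 → E4 → C1 → V7 → Y2: 24+20+13+24+19+14 = 114
… (712 more)
00 → C1 → Y2 → P3 → V7 → E4 → T3: 7+13+22+8+5+9 = 64  ← best
The minimum is 64.
One shortest path: 00 → C1 → Y2 → P3 → V7 → E4 → T3.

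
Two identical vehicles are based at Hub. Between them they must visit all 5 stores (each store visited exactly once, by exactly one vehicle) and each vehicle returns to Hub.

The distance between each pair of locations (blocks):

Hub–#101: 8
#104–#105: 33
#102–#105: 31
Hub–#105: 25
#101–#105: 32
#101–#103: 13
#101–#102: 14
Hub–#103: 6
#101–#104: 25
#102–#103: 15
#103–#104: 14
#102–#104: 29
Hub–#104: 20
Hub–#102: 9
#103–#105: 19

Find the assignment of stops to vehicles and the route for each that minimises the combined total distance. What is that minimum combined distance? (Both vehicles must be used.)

Check every non-empty split of the stops between the two vehicles; for each half take its own optimal tour:
  {#101} + {#102, #103, #104, #105}: 16 + 93 = 109
  {#102} + {#101, #103, #104, #105}: 18 + 91 = 109
  {#101, #102} + {#103, #104, #105}: 31 + 78 = 109
  {#103} + {#101, #102, #104, #105}: 12 + 106 = 118
  {#101, #103} + {#102, #104, #105}: 27 + 93 = 120
  {#102, #103} + {#101, #104, #105}: 30 + 91 = 121
  … (15 splits in total)
Best: vehicle 1 Hub → #101 → Hub = 16; vehicle 2 Hub → #102 → #105 → #103 → #104 → Hub = 93; combined 109.

109 blocks — the smallest possible combined total.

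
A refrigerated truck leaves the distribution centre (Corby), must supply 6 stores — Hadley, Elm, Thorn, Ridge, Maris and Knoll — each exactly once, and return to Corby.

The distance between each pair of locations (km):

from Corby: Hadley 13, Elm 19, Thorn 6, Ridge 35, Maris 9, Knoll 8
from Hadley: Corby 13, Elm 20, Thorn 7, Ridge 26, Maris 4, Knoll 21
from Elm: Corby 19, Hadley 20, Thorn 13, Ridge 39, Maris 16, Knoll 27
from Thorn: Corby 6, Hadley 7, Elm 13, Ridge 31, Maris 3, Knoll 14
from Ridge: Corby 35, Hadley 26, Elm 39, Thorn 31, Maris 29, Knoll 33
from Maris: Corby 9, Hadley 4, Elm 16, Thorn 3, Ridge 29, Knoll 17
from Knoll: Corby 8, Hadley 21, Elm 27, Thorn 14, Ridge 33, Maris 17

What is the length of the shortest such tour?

Shortest round trip = 106 km.

With 6 stops there are 6!/2 = 360 distinct round trips (a route and its reverse cost the same).
Corby - Hadley - Elm - Thorn - Ridge - Maris - Knoll - Corby: 13+20+13+31+29+17+8 = 131
Corby - Hadley - Elm - Thorn - Ridge - Knoll - Maris - Corby: 13+20+13+31+33+17+9 = 136
Corby - Hadley - Elm - Thorn - Maris - Ridge - Knoll - Corby: 13+20+13+3+29+33+8 = 119
Corby - Hadley - Elm - Thorn - Maris - Knoll - Ridge - Corby: 13+20+13+3+17+33+35 = 134
Corby - Hadley - Elm - Thorn - Knoll - Ridge - Maris - Corby: 13+20+13+14+33+29+9 = 131
Corby - Hadley - Elm - Thorn - Knoll - Maris - Ridge - Corby: 13+20+13+14+17+29+35 = 141
Corby - Hadley - Elm - Ridge - Thorn - Maris - Knoll - Corby: 13+20+39+31+3+17+8 = 131
Corby - Hadley - Elm - Ridge - Thorn - Knoll - Maris - Corby: 13+20+39+31+14+17+9 = 143
… (352 more)
Corby - Elm - Thorn - Maris - Hadley - Ridge - Knoll - Corby: 19+13+3+4+26+33+8 = 106  ← best
The minimum is 106.
One optimal route: Corby → Elm → Thorn → Maris → Hadley → Ridge → Knoll → Corby (or its reverse).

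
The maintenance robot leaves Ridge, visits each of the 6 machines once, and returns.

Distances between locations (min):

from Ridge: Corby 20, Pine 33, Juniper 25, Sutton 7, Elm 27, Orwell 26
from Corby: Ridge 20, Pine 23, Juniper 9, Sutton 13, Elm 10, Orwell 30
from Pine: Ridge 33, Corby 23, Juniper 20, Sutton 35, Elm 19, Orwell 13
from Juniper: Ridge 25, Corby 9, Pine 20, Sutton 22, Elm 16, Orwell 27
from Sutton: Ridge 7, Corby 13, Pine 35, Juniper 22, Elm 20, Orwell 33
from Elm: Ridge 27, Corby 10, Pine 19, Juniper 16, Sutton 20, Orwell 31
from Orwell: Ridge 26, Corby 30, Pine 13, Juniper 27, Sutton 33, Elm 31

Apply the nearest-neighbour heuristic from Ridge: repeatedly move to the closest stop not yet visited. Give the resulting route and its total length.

Nearest-neighbour total = 103 min; route Ridge → Sutton → Corby → Juniper → Elm → Pine → Orwell → Ridge.

At Ridge the remaining stops are Sutton 7, Corby 20, Juniper 25, Orwell 26, Elm 27, Pine 33; go to Sutton.
At Sutton the remaining stops are Corby 13, Elm 20, Juniper 22, Orwell 33, Pine 35; go to Corby.
At Corby the remaining stops are Juniper 9, Elm 10, Pine 23, Orwell 30; go to Juniper.
At Juniper the remaining stops are Elm 16, Pine 20, Orwell 27; go to Elm.
At Elm the remaining stops are Pine 19, Orwell 31; go to Pine.
At Pine the remaining stops are Orwell 13; go to Orwell.
Return Orwell→Ridge: 26.
Total = 7 + 13 + 9 + 16 + 19 + 13 + 26 = 103.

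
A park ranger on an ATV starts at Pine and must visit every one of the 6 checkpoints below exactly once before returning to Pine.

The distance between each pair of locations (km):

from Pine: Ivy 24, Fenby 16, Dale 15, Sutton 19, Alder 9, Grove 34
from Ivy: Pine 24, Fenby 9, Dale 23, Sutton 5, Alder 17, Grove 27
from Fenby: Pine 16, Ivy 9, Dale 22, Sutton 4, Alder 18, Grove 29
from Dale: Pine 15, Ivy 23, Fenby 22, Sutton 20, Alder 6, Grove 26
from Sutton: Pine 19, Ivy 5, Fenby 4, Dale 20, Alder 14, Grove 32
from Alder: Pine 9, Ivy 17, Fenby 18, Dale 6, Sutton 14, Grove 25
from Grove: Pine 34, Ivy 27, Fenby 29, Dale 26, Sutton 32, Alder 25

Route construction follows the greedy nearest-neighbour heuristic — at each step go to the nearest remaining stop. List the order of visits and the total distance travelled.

Total distance 109 km via the nearest-neighbour route Pine → Alder → Dale → Sutton → Fenby → Ivy → Grove → Pine.

Pine → [Alder:9 / Dale:15 / Fenby:16 / Sutton:19 / Ivy:24 / Grove:34] → Alder (9)
Alder → [Dale:6 / Sutton:14 / Ivy:17 / Fenby:18 / Grove:25] → Dale (6)
Dale → [Sutton:20 / Fenby:22 / Ivy:23 / Grove:26] → Sutton (20)
Sutton → [Fenby:4 / Ivy:5 / Grove:32] → Fenby (4)
Fenby → [Ivy:9 / Grove:29] → Ivy (9)
Ivy → [Grove:27] → Grove (27)
Return Grove→Pine: 34.
Total = 9 + 6 + 20 + 4 + 9 + 27 + 34 = 109.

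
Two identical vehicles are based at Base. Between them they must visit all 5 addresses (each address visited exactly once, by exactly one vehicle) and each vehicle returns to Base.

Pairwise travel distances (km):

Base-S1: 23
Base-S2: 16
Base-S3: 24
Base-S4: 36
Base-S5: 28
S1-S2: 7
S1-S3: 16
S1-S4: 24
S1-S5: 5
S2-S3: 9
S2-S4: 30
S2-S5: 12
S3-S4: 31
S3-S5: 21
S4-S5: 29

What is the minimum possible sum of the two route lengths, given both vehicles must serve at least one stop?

Minimum combined distance: 141 km.

Try each way of splitting the stops between the two vehicles (each non-empty) and, for each split, find the best tour for each vehicle:
  {S1} + {S2, S3, S4, S5}: 46 + 110 = 156
  {S2} + {S1, S3, S4, S5}: 32 + 110 = 142
  {S1, S2} + {S3, S4, S5}: 46 + 110 = 156
  {S3} + {S1, S2, S4, S5}: 48 + 93 = 141
  {S1, S3} + {S2, S4, S5}: 63 + 93 = 156
  {S2, S3} + {S1, S4, S5}: 49 + 93 = 142
  … (15 splits in total)
Best: vehicle 1 Base → S3 → Base = 48; vehicle 2 Base → S2 → S1 → S5 → S4 → Base = 93; combined 141.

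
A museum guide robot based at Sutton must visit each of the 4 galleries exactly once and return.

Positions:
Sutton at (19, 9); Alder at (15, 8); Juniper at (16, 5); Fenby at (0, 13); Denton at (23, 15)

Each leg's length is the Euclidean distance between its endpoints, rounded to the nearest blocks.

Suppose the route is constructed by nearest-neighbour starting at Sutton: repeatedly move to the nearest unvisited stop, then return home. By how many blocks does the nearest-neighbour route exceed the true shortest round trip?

Excess over optimum: 7 blocks.

From Sutton: Alder=4, Juniper=5, Denton=7, Fenby=19 → choose Alder (4).
From Alder: Juniper=3, Denton=11, Fenby=16 → choose Juniper (3).
From Juniper: Denton=12, Fenby=18 → choose Denton (12).
From Denton: Fenby=23 → choose Fenby (23).
NN route Sutton → Alder → Juniper → Denton → Fenby → Sutton costs 61.
Optimal: Sutton → Juniper → Alder → Fenby → Denton → Sutton costs 54 (by enumerating all 12 distinct tours).
Excess = 61 − 54 = 7.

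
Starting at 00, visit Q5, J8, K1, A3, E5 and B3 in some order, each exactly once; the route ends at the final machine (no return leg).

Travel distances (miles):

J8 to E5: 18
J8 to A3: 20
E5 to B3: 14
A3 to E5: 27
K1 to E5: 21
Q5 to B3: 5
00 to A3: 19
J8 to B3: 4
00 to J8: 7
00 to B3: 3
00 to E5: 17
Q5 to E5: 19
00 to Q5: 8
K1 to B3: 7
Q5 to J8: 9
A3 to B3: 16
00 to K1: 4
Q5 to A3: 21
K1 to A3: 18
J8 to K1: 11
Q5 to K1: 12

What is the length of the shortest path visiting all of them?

There are 6! = 720 possible orderings.
00 - Q5 - J8 - K1 - A3 - E5 - B3: 8+9+11+18+27+14 = 87
00 - Q5 - J8 - K1 - A3 - B3 - E5: 8+9+11+18+16+14 = 76
00 - Q5 - J8 - K1 - E5 - A3 - B3: 8+9+11+21+27+16 = 92
00 - Q5 - J8 - K1 - E5 - B3 - A3: 8+9+11+21+14+16 = 79
00 - Q5 - J8 - K1 - B3 - A3 - E5: 8+9+11+7+16+27 = 78
00 - Q5 - J8 - K1 - B3 - E5 - A3: 8+9+11+7+14+27 = 76
00 - Q5 - J8 - A3 - K1 - E5 - B3: 8+9+20+18+21+14 = 90
00 - Q5 - J8 - A3 - K1 - B3 - E5: 8+9+20+18+7+14 = 76
… (712 more)
00 - K1 - Q5 - J8 - B3 - E5 - A3: 4+12+9+4+14+27 = 70  ← best
The minimum is 70.
One shortest path: 00 → K1 → Q5 → J8 → B3 → E5 → A3.

Shortest open route: 70 miles.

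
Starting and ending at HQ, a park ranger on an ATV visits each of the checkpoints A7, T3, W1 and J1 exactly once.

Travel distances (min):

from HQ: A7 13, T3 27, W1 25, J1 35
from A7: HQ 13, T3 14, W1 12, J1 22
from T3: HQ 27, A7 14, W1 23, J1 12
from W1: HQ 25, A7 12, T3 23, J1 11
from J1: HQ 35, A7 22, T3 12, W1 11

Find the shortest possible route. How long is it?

With 4 stops there are 4!/2 = 12 distinct round trips (a route and its reverse cost the same).
HQ-A7-T3-W1-J1-HQ: 13+14+23+11+35 = 96
HQ-A7-T3-J1-W1-HQ: 13+14+12+11+25 = 75
HQ-A7-W1-T3-J1-HQ: 13+12+23+12+35 = 95
HQ-A7-W1-J1-T3-HQ: 13+12+11+12+27 = 75
HQ-A7-J1-T3-W1-HQ: 13+22+12+23+25 = 95
HQ-A7-J1-W1-T3-HQ: 13+22+11+23+27 = 96
HQ-T3-A7-W1-J1-HQ: 27+14+12+11+35 = 99
HQ-T3-A7-J1-W1-HQ: 27+14+22+11+25 = 99
HQ-T3-W1-A7-J1-HQ: 27+23+12+22+35 = 119
HQ-T3-J1-A7-W1-HQ: 27+12+22+12+25 = 98
HQ-W1-A7-T3-J1-HQ: 25+12+14+12+35 = 98
HQ-W1-T3-A7-J1-HQ: 25+23+14+22+35 = 119
The minimum is 75.
One optimal route: HQ → A7 → T3 → J1 → W1 → HQ (or its reverse).

75 min — the shortest possible round trip.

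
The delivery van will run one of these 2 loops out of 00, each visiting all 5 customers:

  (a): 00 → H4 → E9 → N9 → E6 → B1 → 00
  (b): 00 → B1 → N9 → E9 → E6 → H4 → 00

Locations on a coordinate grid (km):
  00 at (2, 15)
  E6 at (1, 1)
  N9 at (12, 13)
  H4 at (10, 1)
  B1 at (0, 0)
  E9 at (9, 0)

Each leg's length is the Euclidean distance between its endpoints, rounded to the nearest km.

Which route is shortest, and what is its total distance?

(a): 16 + 1 + 13 + 16 + 1 + 15 = 62
(b): 15 + 18 + 13 + 8 + 9 + 16 = 79

Shortest is (a), total 62 km.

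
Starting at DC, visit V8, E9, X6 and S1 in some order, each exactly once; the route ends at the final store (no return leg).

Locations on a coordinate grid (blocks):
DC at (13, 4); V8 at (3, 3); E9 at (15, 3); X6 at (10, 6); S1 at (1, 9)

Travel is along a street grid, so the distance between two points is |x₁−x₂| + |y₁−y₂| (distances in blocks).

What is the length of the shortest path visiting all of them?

Minimum one-way distance = 29 blocks.

There are 4! = 24 possible orderings.
DC→V8→E9→X6→S1: 11+12+8+12 = 43
DC→V8→E9→S1→X6: 11+12+20+12 = 55
DC→V8→X6→E9→S1: 11+10+8+20 = 49
DC→V8→X6→S1→E9: 11+10+12+20 = 53
DC→V8→S1→E9→X6: 11+8+20+8 = 47
DC→V8→S1→X6→E9: 11+8+12+8 = 39
DC→E9→V8→X6→S1: 3+12+10+12 = 37
DC→E9→V8→S1→X6: 3+12+8+12 = 35
DC→E9→X6→V8→S1: 3+8+10+8 = 29
DC→E9→X6→S1→V8: 3+8+12+8 = 31
DC→E9→S1→V8→X6: 3+20+8+10 = 41
DC→E9→S1→X6→V8: 3+20+12+10 = 45
DC→X6→V8→E9→S1: 5+10+12+20 = 47
DC→X6→V8→S1→E9: 5+10+8+20 = 43
… (10 more)
The minimum is 29.
One shortest path: DC → E9 → X6 → V8 → S1.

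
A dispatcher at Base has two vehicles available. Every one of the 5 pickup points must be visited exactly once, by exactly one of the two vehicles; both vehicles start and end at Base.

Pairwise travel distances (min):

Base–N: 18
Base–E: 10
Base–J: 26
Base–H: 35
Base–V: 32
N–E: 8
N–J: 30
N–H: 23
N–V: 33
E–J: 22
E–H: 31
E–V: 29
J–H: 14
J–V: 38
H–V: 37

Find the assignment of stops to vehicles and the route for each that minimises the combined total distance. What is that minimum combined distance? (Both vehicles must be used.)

Minimum combined distance: 145 min.

Try each way of splitting the stops between the two vehicles (each non-empty) and, for each split, find the best tour for each vehicle:
  {N} + {E, J, H, V}: 36 + 115 = 151
  {E} + {N, J, H, V}: 20 + 125 = 145
  {N, E} + {J, H, V}: 36 + 109 = 145
  {J} + {N, E, H, V}: 52 + 110 = 162
  {N, J} + {E, H, V}: 74 + 110 = 184
  {E, J} + {N, H, V}: 58 + 110 = 168
  … (15 splits in total)
Best: vehicle 1 Base → E → Base = 20; vehicle 2 Base → N → H → J → V → Base = 125; combined 145.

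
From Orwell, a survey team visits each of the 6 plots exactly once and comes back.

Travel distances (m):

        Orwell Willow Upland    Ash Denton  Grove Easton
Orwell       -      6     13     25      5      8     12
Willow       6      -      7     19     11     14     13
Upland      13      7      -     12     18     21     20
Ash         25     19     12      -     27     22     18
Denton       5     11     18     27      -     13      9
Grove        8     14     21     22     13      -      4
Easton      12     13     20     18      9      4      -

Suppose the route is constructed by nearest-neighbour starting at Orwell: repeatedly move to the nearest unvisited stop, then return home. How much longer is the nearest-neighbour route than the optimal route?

Excess over optimum: 11 m.

Orwell: Denton=5, Willow=6, Grove=8, Easton=12, Upland=13, Ash=25 ⇒ Denton
Denton: Easton=9, Willow=11, Grove=13, Upland=18, Ash=27 ⇒ Easton
Easton: Grove=4, Willow=13, Ash=18, Upland=20 ⇒ Grove
Grove: Willow=14, Upland=21, Ash=22 ⇒ Willow
Willow: Upland=7, Ash=19 ⇒ Upland
Upland: Ash=12 ⇒ Ash
NN route Orwell → Denton → Easton → Grove → Willow → Upland → Ash → Orwell costs 76.
Optimal: Orwell → Willow → Upland → Ash → Grove → Easton → Denton → Orwell costs 65 (by enumerating all 360 distinct tours).
Excess = 76 − 65 = 11.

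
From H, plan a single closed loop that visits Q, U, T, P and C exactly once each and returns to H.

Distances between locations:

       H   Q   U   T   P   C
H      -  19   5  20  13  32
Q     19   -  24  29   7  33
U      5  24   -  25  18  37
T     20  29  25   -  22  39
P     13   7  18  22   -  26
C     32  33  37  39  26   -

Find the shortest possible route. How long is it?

Minimum total distance: 121.

With 5 stops there are 5!/2 = 60 distinct round trips (a route and its reverse cost the same).
H → Q → U → T → P → C → H: 19+24+25+22+26+32 = 148
H → Q → U → T → C → P → H: 19+24+25+39+26+13 = 146
H → Q → U → P → T → C → H: 19+24+18+22+39+32 = 154
H → Q → U → P → C → T → H: 19+24+18+26+39+20 = 146
H → Q → U → C → T → P → H: 19+24+37+39+22+13 = 154
H → Q → U → C → P → T → H: 19+24+37+26+22+20 = 148
H → Q → T → U → P → C → H: 19+29+25+18+26+32 = 149
H → Q → T → U → C → P → H: 19+29+25+37+26+13 = 149
H → Q → T → P → U → C → H: 19+29+22+18+37+32 = 157
H → Q → T → P → C → U → H: 19+29+22+26+37+5 = 138
H → Q → T → C → U → P → H: 19+29+39+37+18+13 = 155
H → Q → T → C → P → U → H: 19+29+39+26+18+5 = 136
H → Q → P → U → T → C → H: 19+7+18+25+39+32 = 140
H → Q → P → U → C → T → H: 19+7+18+37+39+20 = 140
… (46 more)
H → Q → P → C → T → U → H: 19+7+26+39+25+5 = 121  ← best
The minimum is 121.
One optimal route: H → Q → P → C → T → U → H (or its reverse).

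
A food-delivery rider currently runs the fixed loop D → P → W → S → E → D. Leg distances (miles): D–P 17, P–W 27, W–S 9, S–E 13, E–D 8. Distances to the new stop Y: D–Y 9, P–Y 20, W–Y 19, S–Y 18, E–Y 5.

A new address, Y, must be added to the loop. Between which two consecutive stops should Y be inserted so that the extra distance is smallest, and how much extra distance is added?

Minimum extra distance: 6 miles, inserting Y between E and D.

Insertion cost between consecutive stops i–j is d(i,Y) + d(Y,j) − d(i,j):
  between D and P: 9 + 20 − 17 = 12
  between P and W: 20 + 19 − 27 = 12
  between W and S: 19 + 18 − 9 = 28
  between S and E: 18 + 5 − 13 = 10
  between E and D: 5 + 9 − 8 = 6
Cheapest insertion is between E and D, adding 6.
New total = 74 + 6 = 80.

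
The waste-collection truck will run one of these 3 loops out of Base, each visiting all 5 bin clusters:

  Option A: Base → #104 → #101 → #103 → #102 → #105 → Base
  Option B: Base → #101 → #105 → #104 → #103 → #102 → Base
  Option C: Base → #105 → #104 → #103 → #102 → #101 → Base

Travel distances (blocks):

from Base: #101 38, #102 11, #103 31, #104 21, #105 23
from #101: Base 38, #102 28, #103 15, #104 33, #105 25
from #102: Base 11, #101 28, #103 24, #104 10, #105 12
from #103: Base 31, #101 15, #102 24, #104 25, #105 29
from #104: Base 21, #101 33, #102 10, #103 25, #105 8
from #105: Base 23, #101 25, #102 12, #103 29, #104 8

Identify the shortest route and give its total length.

Option A: 21 + 33 + 15 + 24 + 12 + 23 = 128
Option B: 38 + 25 + 8 + 25 + 24 + 11 = 131
Option C: 23 + 8 + 25 + 24 + 28 + 38 = 146

Shortest is Option A, total 128 blocks.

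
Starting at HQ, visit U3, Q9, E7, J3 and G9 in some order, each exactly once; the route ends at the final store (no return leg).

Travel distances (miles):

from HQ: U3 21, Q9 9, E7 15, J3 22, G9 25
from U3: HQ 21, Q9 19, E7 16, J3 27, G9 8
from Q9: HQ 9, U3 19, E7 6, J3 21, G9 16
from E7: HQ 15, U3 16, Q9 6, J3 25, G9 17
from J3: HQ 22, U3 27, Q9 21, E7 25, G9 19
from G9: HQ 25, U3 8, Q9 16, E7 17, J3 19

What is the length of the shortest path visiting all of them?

Shortest open route: 58 miles.

There are 5! = 120 possible orderings.
HQ→U3→Q9→E7→J3→G9: 21+19+6+25+19 = 90
HQ→U3→Q9→E7→G9→J3: 21+19+6+17+19 = 82
HQ→U3→Q9→J3→E7→G9: 21+19+21+25+17 = 103
HQ→U3→Q9→J3→G9→E7: 21+19+21+19+17 = 97
HQ→U3→Q9→G9→E7→J3: 21+19+16+17+25 = 98
HQ→U3→Q9→G9→J3→E7: 21+19+16+19+25 = 100
HQ→U3→E7→Q9→J3→G9: 21+16+6+21+19 = 83
HQ→U3→E7→Q9→G9→J3: 21+16+6+16+19 = 78
HQ→U3→E7→J3→Q9→G9: 21+16+25+21+16 = 99
HQ→U3→E7→J3→G9→Q9: 21+16+25+19+16 = 97
HQ→U3→E7→G9→Q9→J3: 21+16+17+16+21 = 91
HQ→U3→E7→G9→J3→Q9: 21+16+17+19+21 = 94
HQ→U3→J3→Q9→E7→G9: 21+27+21+6+17 = 92
HQ→U3→J3→Q9→G9→E7: 21+27+21+16+17 = 102
… (106 more)
HQ→Q9→E7→U3→G9→J3: 9+6+16+8+19 = 58  ← best
The minimum is 58.
One shortest path: HQ → Q9 → E7 → U3 → G9 → J3.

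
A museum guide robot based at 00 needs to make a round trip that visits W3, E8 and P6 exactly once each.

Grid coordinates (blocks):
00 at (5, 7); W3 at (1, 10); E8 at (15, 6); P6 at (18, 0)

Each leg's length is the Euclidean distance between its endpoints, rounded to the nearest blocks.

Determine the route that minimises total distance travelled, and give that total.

Minimum total distance: 42 blocks.

With 3 stops there are 3!/2 = 3 distinct round trips (a route and its reverse cost the same).
00-W3-E8-P6-00: 5+15+7+15 = 42
00-W3-P6-E8-00: 5+20+7+10 = 42
00-E8-W3-P6-00: 10+15+20+15 = 60
The minimum is 42.
One optimal route: 00 → W3 → E8 → P6 → 00 (or its reverse).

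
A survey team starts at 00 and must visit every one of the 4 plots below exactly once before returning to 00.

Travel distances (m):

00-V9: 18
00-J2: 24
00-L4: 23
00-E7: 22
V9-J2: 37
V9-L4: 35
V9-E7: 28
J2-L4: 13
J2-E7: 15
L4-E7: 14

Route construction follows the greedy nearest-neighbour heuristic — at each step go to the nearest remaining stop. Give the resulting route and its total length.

Total distance 97 m via the nearest-neighbour route 00 → V9 → E7 → L4 → J2 → 00.

At 00 the remaining stops are V9 18, E7 22, L4 23, J2 24; go to V9.
At V9 the remaining stops are E7 28, L4 35, J2 37; go to E7.
At E7 the remaining stops are L4 14, J2 15; go to L4.
At L4 the remaining stops are J2 13; go to J2.
Return J2→00: 24.
Total = 18 + 28 + 14 + 13 + 24 = 97.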